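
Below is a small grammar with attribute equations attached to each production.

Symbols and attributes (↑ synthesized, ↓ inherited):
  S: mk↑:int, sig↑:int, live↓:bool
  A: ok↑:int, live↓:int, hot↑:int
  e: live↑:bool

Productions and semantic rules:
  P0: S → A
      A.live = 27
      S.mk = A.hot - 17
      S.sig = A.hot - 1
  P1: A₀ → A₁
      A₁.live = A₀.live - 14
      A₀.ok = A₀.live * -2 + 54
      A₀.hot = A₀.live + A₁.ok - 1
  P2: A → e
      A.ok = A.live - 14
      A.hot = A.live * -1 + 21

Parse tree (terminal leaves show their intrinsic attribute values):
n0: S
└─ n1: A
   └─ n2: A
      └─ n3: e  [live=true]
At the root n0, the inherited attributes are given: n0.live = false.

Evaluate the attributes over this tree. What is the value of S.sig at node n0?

1. n0.live = false  [given at root]
2. n1.live = 27  [27]
3. n2.live = 13  [A₀.live - 14]
4. n3.live = true  [terminal]
5. n2.ok = -1  [A.live - 14]
6. n2.hot = 8  [A.live * -1 + 21]
7. n1.ok = 0  [A₀.live * -2 + 54]
8. n1.hot = 25  [A₀.live + A₁.ok - 1]
9. n0.mk = 8  [A.hot - 17]
10. n0.sig = 24  [A.hot - 1]

24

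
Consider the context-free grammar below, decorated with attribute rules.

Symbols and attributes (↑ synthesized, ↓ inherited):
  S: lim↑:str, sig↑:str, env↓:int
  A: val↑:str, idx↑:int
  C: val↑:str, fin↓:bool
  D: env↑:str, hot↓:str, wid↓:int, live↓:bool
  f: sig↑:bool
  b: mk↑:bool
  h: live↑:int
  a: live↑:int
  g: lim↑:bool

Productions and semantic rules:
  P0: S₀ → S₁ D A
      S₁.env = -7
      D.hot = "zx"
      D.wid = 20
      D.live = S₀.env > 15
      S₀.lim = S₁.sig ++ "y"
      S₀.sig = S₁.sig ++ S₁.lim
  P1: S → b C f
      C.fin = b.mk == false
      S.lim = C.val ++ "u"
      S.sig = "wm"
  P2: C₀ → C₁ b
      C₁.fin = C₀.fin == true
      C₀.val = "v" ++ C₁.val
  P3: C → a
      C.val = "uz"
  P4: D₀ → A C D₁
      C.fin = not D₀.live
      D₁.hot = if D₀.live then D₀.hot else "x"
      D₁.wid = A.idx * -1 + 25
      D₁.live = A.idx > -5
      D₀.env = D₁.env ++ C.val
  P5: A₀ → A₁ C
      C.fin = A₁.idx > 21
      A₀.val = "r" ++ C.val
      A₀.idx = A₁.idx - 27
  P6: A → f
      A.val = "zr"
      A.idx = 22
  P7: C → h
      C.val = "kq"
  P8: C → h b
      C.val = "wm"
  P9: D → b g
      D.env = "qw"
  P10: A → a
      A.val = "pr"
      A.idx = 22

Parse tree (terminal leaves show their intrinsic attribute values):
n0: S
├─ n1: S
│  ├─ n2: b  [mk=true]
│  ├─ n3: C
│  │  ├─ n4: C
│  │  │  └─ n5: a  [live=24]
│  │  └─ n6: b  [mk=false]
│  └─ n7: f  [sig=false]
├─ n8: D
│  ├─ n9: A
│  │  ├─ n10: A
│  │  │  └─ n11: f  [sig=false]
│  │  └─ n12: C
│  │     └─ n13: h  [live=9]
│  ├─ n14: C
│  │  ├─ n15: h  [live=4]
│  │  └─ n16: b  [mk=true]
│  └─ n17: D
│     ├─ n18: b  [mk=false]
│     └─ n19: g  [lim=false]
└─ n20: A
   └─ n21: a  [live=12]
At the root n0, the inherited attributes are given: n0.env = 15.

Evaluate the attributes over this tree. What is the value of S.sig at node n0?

1. n0.env = 15  [given at root]
2. n1.env = -7  [-7]
3. n2.mk = true  [terminal]
4. n3.fin = false  [b.mk == false]
5. n4.fin = false  [C₀.fin == true]
6. n5.live = 24  [terminal]
7. n4.val = "uz"  ["uz"]
8. n6.mk = false  [terminal]
9. n3.val = "vuz"  ["v" ++ C₁.val]
10. n7.sig = false  [terminal]
11. n1.lim = "vuzu"  [C.val ++ "u"]
12. n1.sig = "wm"  ["wm"]
13. n8.hot = "zx"  ["zx"]
14. n8.wid = 20  [20]
15. n8.live = false  [S₀.env > 15]
16. n11.sig = false  [terminal]
17. n10.val = "zr"  ["zr"]
18. n10.idx = 22  [22]
19. n12.fin = true  [A₁.idx > 21]
20. n13.live = 9  [terminal]
21. n12.val = "kq"  ["kq"]
22. n9.val = "rkq"  ["r" ++ C.val]
23. n9.idx = -5  [A₁.idx - 27]
24. n14.fin = true  [not D₀.live]
25. n15.live = 4  [terminal]
26. n16.mk = true  [terminal]
27. n14.val = "wm"  ["wm"]
28. n17.hot = "x"  [if D₀.live then D₀.hot else "x"]
29. n17.wid = 30  [A.idx * -1 + 25]
30. n17.live = false  [A.idx > -5]
31. n18.mk = false  [terminal]
32. n19.lim = false  [terminal]
33. n17.env = "qw"  ["qw"]
34. n8.env = "qwwm"  [D₁.env ++ C.val]
35. n21.live = 12  [terminal]
36. n20.val = "pr"  ["pr"]
37. n20.idx = 22  [22]
38. n0.lim = "wmy"  [S₁.sig ++ "y"]
39. n0.sig = "wmvuzu"  [S₁.sig ++ S₁.lim]

"wmvuzu"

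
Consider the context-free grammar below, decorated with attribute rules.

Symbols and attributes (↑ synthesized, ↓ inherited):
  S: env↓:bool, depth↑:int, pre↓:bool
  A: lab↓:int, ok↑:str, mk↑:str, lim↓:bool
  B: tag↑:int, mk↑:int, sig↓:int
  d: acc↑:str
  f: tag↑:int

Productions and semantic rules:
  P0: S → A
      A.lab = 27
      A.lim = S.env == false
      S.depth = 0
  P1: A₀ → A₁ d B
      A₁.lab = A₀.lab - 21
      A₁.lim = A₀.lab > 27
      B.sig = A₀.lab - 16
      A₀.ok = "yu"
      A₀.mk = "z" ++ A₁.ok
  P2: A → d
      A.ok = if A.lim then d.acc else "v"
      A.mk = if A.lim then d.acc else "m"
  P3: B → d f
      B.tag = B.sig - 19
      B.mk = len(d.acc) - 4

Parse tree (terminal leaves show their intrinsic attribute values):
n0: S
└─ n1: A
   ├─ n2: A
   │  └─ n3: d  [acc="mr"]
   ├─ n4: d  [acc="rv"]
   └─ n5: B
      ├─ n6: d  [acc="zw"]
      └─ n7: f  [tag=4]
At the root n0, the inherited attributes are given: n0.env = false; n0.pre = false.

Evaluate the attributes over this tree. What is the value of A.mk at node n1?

"zv"

1. n0.env = false  [given at root]
2. n0.pre = false  [given at root]
3. n1.lab = 27  [27]
4. n1.lim = true  [S.env == false]
5. n2.lab = 6  [A₀.lab - 21]
6. n2.lim = false  [A₀.lab > 27]
7. n3.acc = "mr"  [terminal]
8. n2.ok = "v"  [if A.lim then d.acc else "v"]
9. n2.mk = "m"  [if A.lim then d.acc else "m"]
10. n4.acc = "rv"  [terminal]
11. n5.sig = 11  [A₀.lab - 16]
12. n6.acc = "zw"  [terminal]
13. n7.tag = 4  [terminal]
14. n5.tag = -8  [B.sig - 19]
15. n5.mk = -2  [len(d.acc) - 4]
16. n1.ok = "yu"  ["yu"]
17. n1.mk = "zv"  ["z" ++ A₁.ok]
18. n0.depth = 0  [0]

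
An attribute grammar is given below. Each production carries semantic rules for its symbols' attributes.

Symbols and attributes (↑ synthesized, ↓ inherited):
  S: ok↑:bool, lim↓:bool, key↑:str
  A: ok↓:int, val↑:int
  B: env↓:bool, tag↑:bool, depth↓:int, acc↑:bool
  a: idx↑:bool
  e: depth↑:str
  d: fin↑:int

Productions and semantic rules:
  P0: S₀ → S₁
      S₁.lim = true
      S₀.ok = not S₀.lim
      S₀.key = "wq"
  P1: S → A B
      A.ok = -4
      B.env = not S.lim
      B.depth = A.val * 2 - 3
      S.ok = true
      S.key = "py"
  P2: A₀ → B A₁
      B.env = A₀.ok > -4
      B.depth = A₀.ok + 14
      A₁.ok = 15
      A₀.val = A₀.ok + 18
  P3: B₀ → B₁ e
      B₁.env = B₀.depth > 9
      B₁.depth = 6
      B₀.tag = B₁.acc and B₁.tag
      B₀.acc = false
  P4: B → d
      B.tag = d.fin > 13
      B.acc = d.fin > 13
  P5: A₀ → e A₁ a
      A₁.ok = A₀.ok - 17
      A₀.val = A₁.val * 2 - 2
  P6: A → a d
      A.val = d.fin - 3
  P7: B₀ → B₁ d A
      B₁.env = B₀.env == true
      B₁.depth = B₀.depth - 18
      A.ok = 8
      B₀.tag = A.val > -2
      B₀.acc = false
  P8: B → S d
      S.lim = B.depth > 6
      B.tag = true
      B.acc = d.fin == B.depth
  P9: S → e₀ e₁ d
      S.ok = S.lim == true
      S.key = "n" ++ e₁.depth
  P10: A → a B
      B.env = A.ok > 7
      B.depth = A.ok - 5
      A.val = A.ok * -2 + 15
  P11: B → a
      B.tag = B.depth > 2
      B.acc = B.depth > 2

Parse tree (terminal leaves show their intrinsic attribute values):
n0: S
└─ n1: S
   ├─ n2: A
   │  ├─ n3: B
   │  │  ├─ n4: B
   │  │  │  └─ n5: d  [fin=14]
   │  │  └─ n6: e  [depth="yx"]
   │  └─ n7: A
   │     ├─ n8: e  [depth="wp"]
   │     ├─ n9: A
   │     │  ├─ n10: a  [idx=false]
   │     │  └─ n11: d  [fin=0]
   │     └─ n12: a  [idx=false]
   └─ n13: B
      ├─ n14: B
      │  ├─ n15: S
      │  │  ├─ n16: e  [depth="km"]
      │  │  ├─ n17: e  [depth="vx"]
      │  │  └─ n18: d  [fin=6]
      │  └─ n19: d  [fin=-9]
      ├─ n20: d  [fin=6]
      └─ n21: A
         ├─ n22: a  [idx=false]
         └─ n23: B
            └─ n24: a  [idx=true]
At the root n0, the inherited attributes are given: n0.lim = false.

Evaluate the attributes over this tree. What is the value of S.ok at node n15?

1. n0.lim = false  [given at root]
2. n1.lim = true  [true]
3. n2.ok = -4  [-4]
4. n3.env = false  [A₀.ok > -4]
5. n3.depth = 10  [A₀.ok + 14]
6. n4.env = true  [B₀.depth > 9]
7. n4.depth = 6  [6]
8. n5.fin = 14  [terminal]
9. n4.tag = true  [d.fin > 13]
10. n4.acc = true  [d.fin > 13]
11. n6.depth = "yx"  [terminal]
12. n3.tag = true  [B₁.acc and B₁.tag]
13. n3.acc = false  [false]
14. n7.ok = 15  [15]
15. n8.depth = "wp"  [terminal]
16. n9.ok = -2  [A₀.ok - 17]
17. n10.idx = false  [terminal]
18. n11.fin = 0  [terminal]
19. n9.val = -3  [d.fin - 3]
20. n12.idx = false  [terminal]
21. n7.val = -8  [A₁.val * 2 - 2]
22. n2.val = 14  [A₀.ok + 18]
23. n13.env = false  [not S.lim]
24. n13.depth = 25  [A.val * 2 - 3]
25. n14.env = false  [B₀.env == true]
26. n14.depth = 7  [B₀.depth - 18]
27. n15.lim = true  [B.depth > 6]
28. n16.depth = "km"  [terminal]
29. n17.depth = "vx"  [terminal]
30. n18.fin = 6  [terminal]
31. n15.ok = true  [S.lim == true]
32. n15.key = "nvx"  ["n" ++ e₁.depth]
33. n19.fin = -9  [terminal]
34. n14.tag = true  [true]
35. n14.acc = false  [d.fin == B.depth]
36. n20.fin = 6  [terminal]
37. n21.ok = 8  [8]
38. n22.idx = false  [terminal]
39. n23.env = true  [A.ok > 7]
40. n23.depth = 3  [A.ok - 5]
41. n24.idx = true  [terminal]
42. n23.tag = true  [B.depth > 2]
43. n23.acc = true  [B.depth > 2]
44. n21.val = -1  [A.ok * -2 + 15]
45. n13.tag = true  [A.val > -2]
46. n13.acc = false  [false]
47. n1.ok = true  [true]
48. n1.key = "py"  ["py"]
49. n0.ok = true  [not S₀.lim]
50. n0.key = "wq"  ["wq"]

true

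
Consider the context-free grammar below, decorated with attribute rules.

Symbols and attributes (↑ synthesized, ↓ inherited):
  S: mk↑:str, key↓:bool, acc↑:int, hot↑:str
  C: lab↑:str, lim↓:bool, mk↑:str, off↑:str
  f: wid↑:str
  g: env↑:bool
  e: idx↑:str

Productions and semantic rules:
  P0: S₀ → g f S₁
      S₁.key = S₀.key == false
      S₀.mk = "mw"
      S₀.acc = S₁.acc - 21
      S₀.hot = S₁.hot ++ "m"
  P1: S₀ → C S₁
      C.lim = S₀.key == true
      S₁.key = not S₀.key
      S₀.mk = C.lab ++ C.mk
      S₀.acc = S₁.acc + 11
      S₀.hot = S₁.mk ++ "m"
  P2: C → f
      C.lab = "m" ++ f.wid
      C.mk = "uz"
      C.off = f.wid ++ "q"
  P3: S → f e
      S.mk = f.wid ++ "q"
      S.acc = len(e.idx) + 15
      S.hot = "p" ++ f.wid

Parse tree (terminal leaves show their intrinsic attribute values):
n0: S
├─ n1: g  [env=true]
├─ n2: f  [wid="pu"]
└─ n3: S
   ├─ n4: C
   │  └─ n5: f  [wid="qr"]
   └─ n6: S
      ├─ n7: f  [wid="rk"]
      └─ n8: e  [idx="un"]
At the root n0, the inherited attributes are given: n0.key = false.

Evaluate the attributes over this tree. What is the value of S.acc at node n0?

7

1. n0.key = false  [given at root]
2. n1.env = true  [terminal]
3. n2.wid = "pu"  [terminal]
4. n3.key = true  [S₀.key == false]
5. n4.lim = true  [S₀.key == true]
6. n5.wid = "qr"  [terminal]
7. n4.lab = "mqr"  ["m" ++ f.wid]
8. n4.mk = "uz"  ["uz"]
9. n4.off = "qrq"  [f.wid ++ "q"]
10. n6.key = false  [not S₀.key]
11. n7.wid = "rk"  [terminal]
12. n8.idx = "un"  [terminal]
13. n6.mk = "rkq"  [f.wid ++ "q"]
14. n6.acc = 17  [len(e.idx) + 15]
15. n6.hot = "prk"  ["p" ++ f.wid]
16. n3.mk = "mqruz"  [C.lab ++ C.mk]
17. n3.acc = 28  [S₁.acc + 11]
18. n3.hot = "rkqm"  [S₁.mk ++ "m"]
19. n0.mk = "mw"  ["mw"]
20. n0.acc = 7  [S₁.acc - 21]
21. n0.hot = "rkqmm"  [S₁.hot ++ "m"]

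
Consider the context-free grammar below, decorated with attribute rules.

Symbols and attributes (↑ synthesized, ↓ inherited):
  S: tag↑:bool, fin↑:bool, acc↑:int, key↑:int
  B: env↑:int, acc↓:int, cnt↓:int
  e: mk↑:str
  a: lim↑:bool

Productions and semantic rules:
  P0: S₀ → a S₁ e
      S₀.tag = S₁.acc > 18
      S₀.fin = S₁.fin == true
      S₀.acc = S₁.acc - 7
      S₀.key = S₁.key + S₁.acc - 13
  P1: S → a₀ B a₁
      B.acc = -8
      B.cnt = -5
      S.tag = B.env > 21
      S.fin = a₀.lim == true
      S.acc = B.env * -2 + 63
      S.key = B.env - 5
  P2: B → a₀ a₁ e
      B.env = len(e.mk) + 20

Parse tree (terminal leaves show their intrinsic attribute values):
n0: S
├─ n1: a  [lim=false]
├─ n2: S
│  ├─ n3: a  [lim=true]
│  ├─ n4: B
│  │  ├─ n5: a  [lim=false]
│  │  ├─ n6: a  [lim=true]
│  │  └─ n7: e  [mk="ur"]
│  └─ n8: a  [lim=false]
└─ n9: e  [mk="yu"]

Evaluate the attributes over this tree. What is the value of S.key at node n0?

23

1. n1.lim = false  [terminal]
2. n3.lim = true  [terminal]
3. n4.acc = -8  [-8]
4. n4.cnt = -5  [-5]
5. n5.lim = false  [terminal]
6. n6.lim = true  [terminal]
7. n7.mk = "ur"  [terminal]
8. n4.env = 22  [len(e.mk) + 20]
9. n8.lim = false  [terminal]
10. n2.tag = true  [B.env > 21]
11. n2.fin = true  [a₀.lim == true]
12. n2.acc = 19  [B.env * -2 + 63]
13. n2.key = 17  [B.env - 5]
14. n9.mk = "yu"  [terminal]
15. n0.tag = true  [S₁.acc > 18]
16. n0.fin = true  [S₁.fin == true]
17. n0.acc = 12  [S₁.acc - 7]
18. n0.key = 23  [S₁.key + S₁.acc - 13]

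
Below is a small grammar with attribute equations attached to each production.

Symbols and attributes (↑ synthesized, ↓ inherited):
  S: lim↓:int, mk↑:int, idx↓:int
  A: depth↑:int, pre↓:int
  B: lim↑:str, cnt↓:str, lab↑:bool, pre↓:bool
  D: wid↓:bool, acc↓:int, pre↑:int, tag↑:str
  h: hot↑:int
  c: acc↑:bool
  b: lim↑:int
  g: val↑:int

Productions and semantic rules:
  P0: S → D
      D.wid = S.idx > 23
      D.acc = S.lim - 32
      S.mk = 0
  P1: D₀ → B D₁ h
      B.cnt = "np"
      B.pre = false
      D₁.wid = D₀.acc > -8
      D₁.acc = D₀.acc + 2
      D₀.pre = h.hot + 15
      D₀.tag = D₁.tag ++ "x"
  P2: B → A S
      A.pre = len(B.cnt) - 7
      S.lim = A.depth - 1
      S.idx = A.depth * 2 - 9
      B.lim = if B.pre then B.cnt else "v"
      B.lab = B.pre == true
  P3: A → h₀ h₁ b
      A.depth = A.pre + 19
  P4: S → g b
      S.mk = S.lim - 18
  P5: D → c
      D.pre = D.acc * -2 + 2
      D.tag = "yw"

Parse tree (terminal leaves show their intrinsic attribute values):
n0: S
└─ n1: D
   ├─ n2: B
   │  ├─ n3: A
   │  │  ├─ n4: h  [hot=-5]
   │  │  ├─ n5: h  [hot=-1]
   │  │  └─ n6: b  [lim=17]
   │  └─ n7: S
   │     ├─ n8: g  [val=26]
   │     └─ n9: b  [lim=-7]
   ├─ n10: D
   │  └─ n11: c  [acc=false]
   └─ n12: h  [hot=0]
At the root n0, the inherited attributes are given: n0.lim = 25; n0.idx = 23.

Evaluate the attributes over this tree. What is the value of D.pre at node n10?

1. n0.lim = 25  [given at root]
2. n0.idx = 23  [given at root]
3. n1.wid = false  [S.idx > 23]
4. n1.acc = -7  [S.lim - 32]
5. n2.cnt = "np"  ["np"]
6. n2.pre = false  [false]
7. n3.pre = -5  [len(B.cnt) - 7]
8. n4.hot = -5  [terminal]
9. n5.hot = -1  [terminal]
10. n6.lim = 17  [terminal]
11. n3.depth = 14  [A.pre + 19]
12. n7.lim = 13  [A.depth - 1]
13. n7.idx = 19  [A.depth * 2 - 9]
14. n8.val = 26  [terminal]
15. n9.lim = -7  [terminal]
16. n7.mk = -5  [S.lim - 18]
17. n2.lim = "v"  [if B.pre then B.cnt else "v"]
18. n2.lab = false  [B.pre == true]
19. n10.wid = true  [D₀.acc > -8]
20. n10.acc = -5  [D₀.acc + 2]
21. n11.acc = false  [terminal]
22. n10.pre = 12  [D.acc * -2 + 2]
23. n10.tag = "yw"  ["yw"]
24. n12.hot = 0  [terminal]
25. n1.pre = 15  [h.hot + 15]
26. n1.tag = "ywx"  [D₁.tag ++ "x"]
27. n0.mk = 0  [0]

12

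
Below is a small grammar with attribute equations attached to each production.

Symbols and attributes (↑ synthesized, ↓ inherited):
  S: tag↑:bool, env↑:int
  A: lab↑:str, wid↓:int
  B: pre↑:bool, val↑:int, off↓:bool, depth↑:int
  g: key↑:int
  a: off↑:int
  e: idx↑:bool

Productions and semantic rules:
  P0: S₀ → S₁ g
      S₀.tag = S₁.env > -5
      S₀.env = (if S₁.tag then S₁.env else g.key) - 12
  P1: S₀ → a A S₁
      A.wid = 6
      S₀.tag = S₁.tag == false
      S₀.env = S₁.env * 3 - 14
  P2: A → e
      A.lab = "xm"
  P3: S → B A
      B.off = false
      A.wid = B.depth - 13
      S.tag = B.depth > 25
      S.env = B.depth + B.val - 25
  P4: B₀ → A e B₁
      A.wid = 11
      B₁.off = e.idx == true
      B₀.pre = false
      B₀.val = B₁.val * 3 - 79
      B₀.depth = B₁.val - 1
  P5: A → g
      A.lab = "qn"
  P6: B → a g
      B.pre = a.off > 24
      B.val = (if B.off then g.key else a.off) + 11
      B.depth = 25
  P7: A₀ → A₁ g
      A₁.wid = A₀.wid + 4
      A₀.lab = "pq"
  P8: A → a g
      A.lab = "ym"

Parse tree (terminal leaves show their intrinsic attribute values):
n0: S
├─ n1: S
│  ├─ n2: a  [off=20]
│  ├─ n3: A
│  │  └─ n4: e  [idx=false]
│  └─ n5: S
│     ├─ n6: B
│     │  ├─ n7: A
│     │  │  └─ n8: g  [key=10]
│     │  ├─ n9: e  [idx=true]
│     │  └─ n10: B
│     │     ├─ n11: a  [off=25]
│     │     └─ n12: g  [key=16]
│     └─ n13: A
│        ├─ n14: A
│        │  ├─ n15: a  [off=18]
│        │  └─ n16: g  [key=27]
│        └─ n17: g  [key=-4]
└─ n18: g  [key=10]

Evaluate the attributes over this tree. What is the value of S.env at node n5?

1. n2.off = 20  [terminal]
2. n3.wid = 6  [6]
3. n4.idx = false  [terminal]
4. n3.lab = "xm"  ["xm"]
5. n6.off = false  [false]
6. n7.wid = 11  [11]
7. n8.key = 10  [terminal]
8. n7.lab = "qn"  ["qn"]
9. n9.idx = true  [terminal]
10. n10.off = true  [e.idx == true]
11. n11.off = 25  [terminal]
12. n12.key = 16  [terminal]
13. n10.pre = true  [a.off > 24]
14. n10.val = 27  [(if B.off then g.key else a.off) + 11]
15. n10.depth = 25  [25]
16. n6.pre = false  [false]
17. n6.val = 2  [B₁.val * 3 - 79]
18. n6.depth = 26  [B₁.val - 1]
19. n13.wid = 13  [B.depth - 13]
20. n14.wid = 17  [A₀.wid + 4]
21. n15.off = 18  [terminal]
22. n16.key = 27  [terminal]
23. n14.lab = "ym"  ["ym"]
24. n17.key = -4  [terminal]
25. n13.lab = "pq"  ["pq"]
26. n5.tag = true  [B.depth > 25]
27. n5.env = 3  [B.depth + B.val - 25]
28. n1.tag = false  [S₁.tag == false]
29. n1.env = -5  [S₁.env * 3 - 14]
30. n18.key = 10  [terminal]
31. n0.tag = false  [S₁.env > -5]
32. n0.env = -2  [(if S₁.tag then S₁.env else g.key) - 12]

3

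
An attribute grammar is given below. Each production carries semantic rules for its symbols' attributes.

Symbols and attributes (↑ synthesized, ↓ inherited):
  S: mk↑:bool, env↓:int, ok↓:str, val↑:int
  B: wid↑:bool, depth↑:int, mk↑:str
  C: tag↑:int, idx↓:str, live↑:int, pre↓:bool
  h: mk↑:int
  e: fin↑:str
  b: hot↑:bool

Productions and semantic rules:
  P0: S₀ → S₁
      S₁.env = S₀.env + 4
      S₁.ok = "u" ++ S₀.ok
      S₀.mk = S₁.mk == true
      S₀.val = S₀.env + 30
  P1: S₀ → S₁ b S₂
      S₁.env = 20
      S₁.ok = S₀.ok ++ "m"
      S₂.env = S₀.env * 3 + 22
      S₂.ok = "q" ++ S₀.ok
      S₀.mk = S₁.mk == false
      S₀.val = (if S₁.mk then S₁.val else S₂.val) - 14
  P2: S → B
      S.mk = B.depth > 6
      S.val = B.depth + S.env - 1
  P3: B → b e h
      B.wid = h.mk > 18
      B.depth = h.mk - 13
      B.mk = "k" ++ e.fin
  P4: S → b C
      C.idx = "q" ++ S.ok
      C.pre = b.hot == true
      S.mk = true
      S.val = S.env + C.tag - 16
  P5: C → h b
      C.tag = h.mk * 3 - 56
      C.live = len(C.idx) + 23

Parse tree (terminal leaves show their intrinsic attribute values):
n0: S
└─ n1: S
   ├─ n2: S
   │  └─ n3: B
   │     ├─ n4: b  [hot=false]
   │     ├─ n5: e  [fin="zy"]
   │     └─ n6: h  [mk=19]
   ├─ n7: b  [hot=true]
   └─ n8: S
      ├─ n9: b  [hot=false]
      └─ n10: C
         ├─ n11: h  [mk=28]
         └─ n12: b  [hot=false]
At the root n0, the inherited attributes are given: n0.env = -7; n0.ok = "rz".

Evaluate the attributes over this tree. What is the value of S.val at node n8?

25

1. n0.env = -7  [given at root]
2. n0.ok = "rz"  [given at root]
3. n1.env = -3  [S₀.env + 4]
4. n1.ok = "urz"  ["u" ++ S₀.ok]
5. n2.env = 20  [20]
6. n2.ok = "urzm"  [S₀.ok ++ "m"]
7. n4.hot = false  [terminal]
8. n5.fin = "zy"  [terminal]
9. n6.mk = 19  [terminal]
10. n3.wid = true  [h.mk > 18]
11. n3.depth = 6  [h.mk - 13]
12. n3.mk = "kzy"  ["k" ++ e.fin]
13. n2.mk = false  [B.depth > 6]
14. n2.val = 25  [B.depth + S.env - 1]
15. n7.hot = true  [terminal]
16. n8.env = 13  [S₀.env * 3 + 22]
17. n8.ok = "qurz"  ["q" ++ S₀.ok]
18. n9.hot = false  [terminal]
19. n10.idx = "qqurz"  ["q" ++ S.ok]
20. n10.pre = false  [b.hot == true]
21. n11.mk = 28  [terminal]
22. n12.hot = false  [terminal]
23. n10.tag = 28  [h.mk * 3 - 56]
24. n10.live = 28  [len(C.idx) + 23]
25. n8.mk = true  [true]
26. n8.val = 25  [S.env + C.tag - 16]
27. n1.mk = true  [S₁.mk == false]
28. n1.val = 11  [(if S₁.mk then S₁.val else S₂.val) - 14]
29. n0.mk = true  [S₁.mk == true]
30. n0.val = 23  [S₀.env + 30]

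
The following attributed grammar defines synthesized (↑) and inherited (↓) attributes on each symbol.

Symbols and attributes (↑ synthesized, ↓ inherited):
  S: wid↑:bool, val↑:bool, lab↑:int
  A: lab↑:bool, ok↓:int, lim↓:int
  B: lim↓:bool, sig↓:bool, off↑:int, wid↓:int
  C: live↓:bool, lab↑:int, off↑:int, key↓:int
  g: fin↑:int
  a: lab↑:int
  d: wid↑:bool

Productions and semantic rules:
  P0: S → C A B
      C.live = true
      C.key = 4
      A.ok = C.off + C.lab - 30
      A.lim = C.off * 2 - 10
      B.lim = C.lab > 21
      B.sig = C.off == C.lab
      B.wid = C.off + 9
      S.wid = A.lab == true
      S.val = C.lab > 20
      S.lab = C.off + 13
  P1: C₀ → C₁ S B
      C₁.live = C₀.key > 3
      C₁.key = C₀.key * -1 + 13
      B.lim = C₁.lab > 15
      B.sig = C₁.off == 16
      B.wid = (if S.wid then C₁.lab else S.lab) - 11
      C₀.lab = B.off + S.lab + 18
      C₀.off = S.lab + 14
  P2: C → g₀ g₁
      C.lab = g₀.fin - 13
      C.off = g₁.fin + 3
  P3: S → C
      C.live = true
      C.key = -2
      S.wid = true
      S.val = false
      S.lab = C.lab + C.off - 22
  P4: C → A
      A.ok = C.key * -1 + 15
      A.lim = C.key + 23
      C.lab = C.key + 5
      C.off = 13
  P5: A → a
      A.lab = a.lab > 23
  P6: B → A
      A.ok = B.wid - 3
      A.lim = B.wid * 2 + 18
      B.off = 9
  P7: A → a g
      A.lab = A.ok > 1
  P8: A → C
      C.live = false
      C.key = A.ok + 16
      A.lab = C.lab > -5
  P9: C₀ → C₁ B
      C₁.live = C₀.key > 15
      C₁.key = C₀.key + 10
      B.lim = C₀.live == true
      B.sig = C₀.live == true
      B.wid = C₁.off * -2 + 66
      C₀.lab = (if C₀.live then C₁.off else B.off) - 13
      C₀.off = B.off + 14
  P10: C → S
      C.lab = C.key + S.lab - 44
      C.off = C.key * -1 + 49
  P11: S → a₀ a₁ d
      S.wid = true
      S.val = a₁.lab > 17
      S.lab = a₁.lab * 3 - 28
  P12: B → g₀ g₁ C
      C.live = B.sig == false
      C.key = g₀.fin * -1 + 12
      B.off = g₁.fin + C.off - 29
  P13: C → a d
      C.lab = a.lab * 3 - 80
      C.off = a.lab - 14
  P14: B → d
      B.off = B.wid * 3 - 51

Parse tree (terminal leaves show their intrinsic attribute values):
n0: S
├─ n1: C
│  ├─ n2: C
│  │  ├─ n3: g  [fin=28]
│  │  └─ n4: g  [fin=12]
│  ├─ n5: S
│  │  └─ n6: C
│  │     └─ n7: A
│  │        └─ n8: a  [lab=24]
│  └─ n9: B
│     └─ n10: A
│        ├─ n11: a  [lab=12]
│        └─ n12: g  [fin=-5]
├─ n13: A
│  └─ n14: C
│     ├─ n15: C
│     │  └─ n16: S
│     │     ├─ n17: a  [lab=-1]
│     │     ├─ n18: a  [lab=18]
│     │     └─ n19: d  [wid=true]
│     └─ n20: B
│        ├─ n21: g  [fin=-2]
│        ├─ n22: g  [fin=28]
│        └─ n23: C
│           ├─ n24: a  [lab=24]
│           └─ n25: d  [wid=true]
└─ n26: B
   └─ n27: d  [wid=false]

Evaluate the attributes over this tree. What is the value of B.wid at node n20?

18

1. n1.live = true  [true]
2. n1.key = 4  [4]
3. n2.live = true  [C₀.key > 3]
4. n2.key = 9  [C₀.key * -1 + 13]
5. n3.fin = 28  [terminal]
6. n4.fin = 12  [terminal]
7. n2.lab = 15  [g₀.fin - 13]
8. n2.off = 15  [g₁.fin + 3]
9. n6.live = true  [true]
10. n6.key = -2  [-2]
11. n7.ok = 17  [C.key * -1 + 15]
12. n7.lim = 21  [C.key + 23]
13. n8.lab = 24  [terminal]
14. n7.lab = true  [a.lab > 23]
15. n6.lab = 3  [C.key + 5]
16. n6.off = 13  [13]
17. n5.wid = true  [true]
18. n5.val = false  [false]
19. n5.lab = -6  [C.lab + C.off - 22]
20. n9.lim = false  [C₁.lab > 15]
21. n9.sig = false  [C₁.off == 16]
22. n9.wid = 4  [(if S.wid then C₁.lab else S.lab) - 11]
23. n10.ok = 1  [B.wid - 3]
24. n10.lim = 26  [B.wid * 2 + 18]
25. n11.lab = 12  [terminal]
26. n12.fin = -5  [terminal]
27. n10.lab = false  [A.ok > 1]
28. n9.off = 9  [9]
29. n1.lab = 21  [B.off + S.lab + 18]
30. n1.off = 8  [S.lab + 14]
31. n13.ok = -1  [C.off + C.lab - 30]
32. n13.lim = 6  [C.off * 2 - 10]
33. n14.live = false  [false]
34. n14.key = 15  [A.ok + 16]
35. n15.live = false  [C₀.key > 15]
36. n15.key = 25  [C₀.key + 10]
37. n17.lab = -1  [terminal]
38. n18.lab = 18  [terminal]
39. n19.wid = true  [terminal]
40. n16.wid = true  [true]
41. n16.val = true  [a₁.lab > 17]
42. n16.lab = 26  [a₁.lab * 3 - 28]
43. n15.lab = 7  [C.key + S.lab - 44]
44. n15.off = 24  [C.key * -1 + 49]
45. n20.lim = false  [C₀.live == true]
46. n20.sig = false  [C₀.live == true]
47. n20.wid = 18  [C₁.off * -2 + 66]
48. n21.fin = -2  [terminal]
49. n22.fin = 28  [terminal]
50. n23.live = true  [B.sig == false]
51. n23.key = 14  [g₀.fin * -1 + 12]
52. n24.lab = 24  [terminal]
53. n25.wid = true  [terminal]
54. n23.lab = -8  [a.lab * 3 - 80]
55. n23.off = 10  [a.lab - 14]
56. n20.off = 9  [g₁.fin + C.off - 29]
57. n14.lab = -4  [(if C₀.live then C₁.off else B.off) - 13]
58. n14.off = 23  [B.off + 14]
59. n13.lab = true  [C.lab > -5]
60. n26.lim = false  [C.lab > 21]
61. n26.sig = false  [C.off == C.lab]
62. n26.wid = 17  [C.off + 9]
63. n27.wid = false  [terminal]
64. n26.off = 0  [B.wid * 3 - 51]
65. n0.wid = true  [A.lab == true]
66. n0.val = true  [C.lab > 20]
67. n0.lab = 21  [C.off + 13]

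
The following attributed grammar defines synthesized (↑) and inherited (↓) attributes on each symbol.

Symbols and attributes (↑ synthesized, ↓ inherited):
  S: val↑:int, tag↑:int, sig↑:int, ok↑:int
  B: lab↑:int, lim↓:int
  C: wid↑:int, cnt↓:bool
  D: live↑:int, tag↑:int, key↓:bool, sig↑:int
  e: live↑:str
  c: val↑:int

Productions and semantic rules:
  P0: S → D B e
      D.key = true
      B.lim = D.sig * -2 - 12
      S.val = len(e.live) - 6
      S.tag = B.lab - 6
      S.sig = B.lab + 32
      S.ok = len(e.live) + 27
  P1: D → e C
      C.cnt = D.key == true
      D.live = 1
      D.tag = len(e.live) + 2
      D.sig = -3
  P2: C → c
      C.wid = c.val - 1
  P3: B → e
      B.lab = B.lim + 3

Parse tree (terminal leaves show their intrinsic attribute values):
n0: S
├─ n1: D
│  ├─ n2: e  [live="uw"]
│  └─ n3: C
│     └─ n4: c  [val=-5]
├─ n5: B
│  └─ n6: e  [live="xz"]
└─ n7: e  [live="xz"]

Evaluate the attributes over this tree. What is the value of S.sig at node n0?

29

1. n1.key = true  [true]
2. n2.live = "uw"  [terminal]
3. n3.cnt = true  [D.key == true]
4. n4.val = -5  [terminal]
5. n3.wid = -6  [c.val - 1]
6. n1.live = 1  [1]
7. n1.tag = 4  [len(e.live) + 2]
8. n1.sig = -3  [-3]
9. n5.lim = -6  [D.sig * -2 - 12]
10. n6.live = "xz"  [terminal]
11. n5.lab = -3  [B.lim + 3]
12. n7.live = "xz"  [terminal]
13. n0.val = -4  [len(e.live) - 6]
14. n0.tag = -9  [B.lab - 6]
15. n0.sig = 29  [B.lab + 32]
16. n0.ok = 29  [len(e.live) + 27]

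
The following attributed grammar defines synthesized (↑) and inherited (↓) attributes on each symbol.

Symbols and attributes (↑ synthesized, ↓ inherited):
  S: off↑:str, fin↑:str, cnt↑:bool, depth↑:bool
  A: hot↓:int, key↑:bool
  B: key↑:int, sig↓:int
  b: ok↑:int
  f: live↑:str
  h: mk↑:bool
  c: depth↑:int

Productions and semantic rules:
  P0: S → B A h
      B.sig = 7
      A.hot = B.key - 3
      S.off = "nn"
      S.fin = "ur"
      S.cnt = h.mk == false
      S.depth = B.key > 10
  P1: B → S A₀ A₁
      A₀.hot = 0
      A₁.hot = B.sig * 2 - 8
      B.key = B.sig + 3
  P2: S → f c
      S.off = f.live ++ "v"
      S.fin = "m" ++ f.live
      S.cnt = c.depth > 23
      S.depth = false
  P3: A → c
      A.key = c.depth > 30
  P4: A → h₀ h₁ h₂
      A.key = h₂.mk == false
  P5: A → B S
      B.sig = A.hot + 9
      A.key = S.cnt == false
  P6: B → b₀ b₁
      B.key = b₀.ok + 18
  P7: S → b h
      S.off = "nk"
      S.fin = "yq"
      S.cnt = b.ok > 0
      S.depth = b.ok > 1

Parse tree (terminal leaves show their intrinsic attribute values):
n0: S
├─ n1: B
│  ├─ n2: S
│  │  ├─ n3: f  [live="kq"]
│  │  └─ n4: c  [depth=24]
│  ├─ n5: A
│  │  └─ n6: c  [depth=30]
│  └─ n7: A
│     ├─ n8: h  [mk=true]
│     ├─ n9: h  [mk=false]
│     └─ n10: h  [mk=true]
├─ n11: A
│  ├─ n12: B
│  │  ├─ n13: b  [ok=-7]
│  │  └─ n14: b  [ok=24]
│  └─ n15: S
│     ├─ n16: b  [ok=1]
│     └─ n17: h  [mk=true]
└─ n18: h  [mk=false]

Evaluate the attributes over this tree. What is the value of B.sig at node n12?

1. n1.sig = 7  [7]
2. n3.live = "kq"  [terminal]
3. n4.depth = 24  [terminal]
4. n2.off = "kqv"  [f.live ++ "v"]
5. n2.fin = "mkq"  ["m" ++ f.live]
6. n2.cnt = true  [c.depth > 23]
7. n2.depth = false  [false]
8. n5.hot = 0  [0]
9. n6.depth = 30  [terminal]
10. n5.key = false  [c.depth > 30]
11. n7.hot = 6  [B.sig * 2 - 8]
12. n8.mk = true  [terminal]
13. n9.mk = false  [terminal]
14. n10.mk = true  [terminal]
15. n7.key = false  [h₂.mk == false]
16. n1.key = 10  [B.sig + 3]
17. n11.hot = 7  [B.key - 3]
18. n12.sig = 16  [A.hot + 9]
19. n13.ok = -7  [terminal]
20. n14.ok = 24  [terminal]
21. n12.key = 11  [b₀.ok + 18]
22. n16.ok = 1  [terminal]
23. n17.mk = true  [terminal]
24. n15.off = "nk"  ["nk"]
25. n15.fin = "yq"  ["yq"]
26. n15.cnt = true  [b.ok > 0]
27. n15.depth = false  [b.ok > 1]
28. n11.key = false  [S.cnt == false]
29. n18.mk = false  [terminal]
30. n0.off = "nn"  ["nn"]
31. n0.fin = "ur"  ["ur"]
32. n0.cnt = true  [h.mk == false]
33. n0.depth = false  [B.key > 10]

16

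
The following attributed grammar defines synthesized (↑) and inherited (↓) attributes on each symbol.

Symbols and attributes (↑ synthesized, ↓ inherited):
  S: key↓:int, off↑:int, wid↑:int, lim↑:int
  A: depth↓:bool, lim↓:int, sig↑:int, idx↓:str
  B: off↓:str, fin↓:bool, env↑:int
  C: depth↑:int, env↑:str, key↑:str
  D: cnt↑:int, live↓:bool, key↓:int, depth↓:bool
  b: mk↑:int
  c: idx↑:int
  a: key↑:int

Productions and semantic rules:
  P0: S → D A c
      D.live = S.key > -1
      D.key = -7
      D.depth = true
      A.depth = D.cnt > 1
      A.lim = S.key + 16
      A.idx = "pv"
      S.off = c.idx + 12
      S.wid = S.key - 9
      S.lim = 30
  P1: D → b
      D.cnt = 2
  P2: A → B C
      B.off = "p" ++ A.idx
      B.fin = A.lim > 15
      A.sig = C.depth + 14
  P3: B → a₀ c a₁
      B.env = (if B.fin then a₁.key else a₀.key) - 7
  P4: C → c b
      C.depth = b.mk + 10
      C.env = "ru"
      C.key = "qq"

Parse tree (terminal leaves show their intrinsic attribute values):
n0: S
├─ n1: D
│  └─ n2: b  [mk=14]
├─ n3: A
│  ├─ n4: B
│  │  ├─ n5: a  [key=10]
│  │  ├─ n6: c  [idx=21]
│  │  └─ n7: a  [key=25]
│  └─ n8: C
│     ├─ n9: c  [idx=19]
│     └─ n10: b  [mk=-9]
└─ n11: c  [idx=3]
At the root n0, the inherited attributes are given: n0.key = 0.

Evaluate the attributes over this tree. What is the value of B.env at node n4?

18

1. n0.key = 0  [given at root]
2. n1.live = true  [S.key > -1]
3. n1.key = -7  [-7]
4. n1.depth = true  [true]
5. n2.mk = 14  [terminal]
6. n1.cnt = 2  [2]
7. n3.depth = true  [D.cnt > 1]
8. n3.lim = 16  [S.key + 16]
9. n3.idx = "pv"  ["pv"]
10. n4.off = "ppv"  ["p" ++ A.idx]
11. n4.fin = true  [A.lim > 15]
12. n5.key = 10  [terminal]
13. n6.idx = 21  [terminal]
14. n7.key = 25  [terminal]
15. n4.env = 18  [(if B.fin then a₁.key else a₀.key) - 7]
16. n9.idx = 19  [terminal]
17. n10.mk = -9  [terminal]
18. n8.depth = 1  [b.mk + 10]
19. n8.env = "ru"  ["ru"]
20. n8.key = "qq"  ["qq"]
21. n3.sig = 15  [C.depth + 14]
22. n11.idx = 3  [terminal]
23. n0.off = 15  [c.idx + 12]
24. n0.wid = -9  [S.key - 9]
25. n0.lim = 30  [30]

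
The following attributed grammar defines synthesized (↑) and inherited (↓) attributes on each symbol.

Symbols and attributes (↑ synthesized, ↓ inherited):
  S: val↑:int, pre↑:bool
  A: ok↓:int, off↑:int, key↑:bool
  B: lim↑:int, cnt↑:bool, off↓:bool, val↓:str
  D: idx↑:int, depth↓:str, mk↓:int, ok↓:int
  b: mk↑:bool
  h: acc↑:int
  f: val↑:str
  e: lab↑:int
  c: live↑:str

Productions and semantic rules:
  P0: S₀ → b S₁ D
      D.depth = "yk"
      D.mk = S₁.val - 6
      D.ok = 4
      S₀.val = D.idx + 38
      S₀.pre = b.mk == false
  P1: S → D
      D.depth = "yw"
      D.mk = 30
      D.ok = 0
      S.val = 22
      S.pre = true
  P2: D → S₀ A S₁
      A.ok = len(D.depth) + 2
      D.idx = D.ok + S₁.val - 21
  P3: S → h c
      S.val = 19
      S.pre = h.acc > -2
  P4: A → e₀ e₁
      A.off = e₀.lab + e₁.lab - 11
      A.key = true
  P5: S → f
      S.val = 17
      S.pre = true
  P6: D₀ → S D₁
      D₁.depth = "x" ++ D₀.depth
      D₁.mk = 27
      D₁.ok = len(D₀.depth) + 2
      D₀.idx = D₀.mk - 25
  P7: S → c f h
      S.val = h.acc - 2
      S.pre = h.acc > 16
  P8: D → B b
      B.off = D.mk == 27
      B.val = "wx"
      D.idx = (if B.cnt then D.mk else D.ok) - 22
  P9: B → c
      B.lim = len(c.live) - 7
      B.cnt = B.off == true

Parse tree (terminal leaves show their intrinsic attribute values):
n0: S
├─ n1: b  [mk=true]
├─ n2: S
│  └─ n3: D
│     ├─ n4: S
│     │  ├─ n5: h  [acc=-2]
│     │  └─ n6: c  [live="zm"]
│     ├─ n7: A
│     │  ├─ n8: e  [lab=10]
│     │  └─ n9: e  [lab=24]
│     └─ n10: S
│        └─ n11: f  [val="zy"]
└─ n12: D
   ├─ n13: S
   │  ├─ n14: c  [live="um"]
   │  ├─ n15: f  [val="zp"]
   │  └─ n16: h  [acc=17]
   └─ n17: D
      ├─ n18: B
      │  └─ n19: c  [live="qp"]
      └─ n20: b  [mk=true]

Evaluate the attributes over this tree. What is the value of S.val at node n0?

29

1. n1.mk = true  [terminal]
2. n3.depth = "yw"  ["yw"]
3. n3.mk = 30  [30]
4. n3.ok = 0  [0]
5. n5.acc = -2  [terminal]
6. n6.live = "zm"  [terminal]
7. n4.val = 19  [19]
8. n4.pre = false  [h.acc > -2]
9. n7.ok = 4  [len(D.depth) + 2]
10. n8.lab = 10  [terminal]
11. n9.lab = 24  [terminal]
12. n7.off = 23  [e₀.lab + e₁.lab - 11]
13. n7.key = true  [true]
14. n11.val = "zy"  [terminal]
15. n10.val = 17  [17]
16. n10.pre = true  [true]
17. n3.idx = -4  [D.ok + S₁.val - 21]
18. n2.val = 22  [22]
19. n2.pre = true  [true]
20. n12.depth = "yk"  ["yk"]
21. n12.mk = 16  [S₁.val - 6]
22. n12.ok = 4  [4]
23. n14.live = "um"  [terminal]
24. n15.val = "zp"  [terminal]
25. n16.acc = 17  [terminal]
26. n13.val = 15  [h.acc - 2]
27. n13.pre = true  [h.acc > 16]
28. n17.depth = "xyk"  ["x" ++ D₀.depth]
29. n17.mk = 27  [27]
30. n17.ok = 4  [len(D₀.depth) + 2]
31. n18.off = true  [D.mk == 27]
32. n18.val = "wx"  ["wx"]
33. n19.live = "qp"  [terminal]
34. n18.lim = -5  [len(c.live) - 7]
35. n18.cnt = true  [B.off == true]
36. n20.mk = true  [terminal]
37. n17.idx = 5  [(if B.cnt then D.mk else D.ok) - 22]
38. n12.idx = -9  [D₀.mk - 25]
39. n0.val = 29  [D.idx + 38]
40. n0.pre = false  [b.mk == false]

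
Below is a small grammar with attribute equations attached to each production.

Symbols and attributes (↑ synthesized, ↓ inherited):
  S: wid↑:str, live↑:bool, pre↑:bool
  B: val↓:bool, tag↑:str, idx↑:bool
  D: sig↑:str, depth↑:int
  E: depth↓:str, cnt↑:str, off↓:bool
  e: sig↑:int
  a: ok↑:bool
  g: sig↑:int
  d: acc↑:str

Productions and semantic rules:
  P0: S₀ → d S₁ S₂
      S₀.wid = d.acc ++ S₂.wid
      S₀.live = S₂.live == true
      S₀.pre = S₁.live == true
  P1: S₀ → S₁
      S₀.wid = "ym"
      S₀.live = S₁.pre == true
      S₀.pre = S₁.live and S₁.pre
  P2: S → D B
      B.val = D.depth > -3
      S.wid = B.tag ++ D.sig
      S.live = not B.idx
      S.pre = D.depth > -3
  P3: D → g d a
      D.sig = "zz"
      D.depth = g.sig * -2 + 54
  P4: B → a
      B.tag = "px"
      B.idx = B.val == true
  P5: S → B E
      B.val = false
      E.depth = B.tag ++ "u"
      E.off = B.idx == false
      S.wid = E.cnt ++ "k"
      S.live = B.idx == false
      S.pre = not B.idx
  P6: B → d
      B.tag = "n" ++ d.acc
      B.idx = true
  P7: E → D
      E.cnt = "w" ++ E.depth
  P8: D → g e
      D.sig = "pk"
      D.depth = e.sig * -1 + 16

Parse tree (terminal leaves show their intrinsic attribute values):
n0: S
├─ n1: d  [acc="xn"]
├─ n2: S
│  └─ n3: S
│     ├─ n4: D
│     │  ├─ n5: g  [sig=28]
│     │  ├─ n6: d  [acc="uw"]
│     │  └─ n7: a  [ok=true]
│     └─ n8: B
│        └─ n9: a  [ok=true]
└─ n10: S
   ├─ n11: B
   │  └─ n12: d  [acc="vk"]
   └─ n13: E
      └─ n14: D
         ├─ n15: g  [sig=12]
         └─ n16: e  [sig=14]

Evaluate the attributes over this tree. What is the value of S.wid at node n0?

"xnwnvkuk"

1. n1.acc = "xn"  [terminal]
2. n5.sig = 28  [terminal]
3. n6.acc = "uw"  [terminal]
4. n7.ok = true  [terminal]
5. n4.sig = "zz"  ["zz"]
6. n4.depth = -2  [g.sig * -2 + 54]
7. n8.val = true  [D.depth > -3]
8. n9.ok = true  [terminal]
9. n8.tag = "px"  ["px"]
10. n8.idx = true  [B.val == true]
11. n3.wid = "pxzz"  [B.tag ++ D.sig]
12. n3.live = false  [not B.idx]
13. n3.pre = true  [D.depth > -3]
14. n2.wid = "ym"  ["ym"]
15. n2.live = true  [S₁.pre == true]
16. n2.pre = false  [S₁.live and S₁.pre]
17. n11.val = false  [false]
18. n12.acc = "vk"  [terminal]
19. n11.tag = "nvk"  ["n" ++ d.acc]
20. n11.idx = true  [true]
21. n13.depth = "nvku"  [B.tag ++ "u"]
22. n13.off = false  [B.idx == false]
23. n15.sig = 12  [terminal]
24. n16.sig = 14  [terminal]
25. n14.sig = "pk"  ["pk"]
26. n14.depth = 2  [e.sig * -1 + 16]
27. n13.cnt = "wnvku"  ["w" ++ E.depth]
28. n10.wid = "wnvkuk"  [E.cnt ++ "k"]
29. n10.live = false  [B.idx == false]
30. n10.pre = false  [not B.idx]
31. n0.wid = "xnwnvkuk"  [d.acc ++ S₂.wid]
32. n0.live = false  [S₂.live == true]
33. n0.pre = true  [S₁.live == true]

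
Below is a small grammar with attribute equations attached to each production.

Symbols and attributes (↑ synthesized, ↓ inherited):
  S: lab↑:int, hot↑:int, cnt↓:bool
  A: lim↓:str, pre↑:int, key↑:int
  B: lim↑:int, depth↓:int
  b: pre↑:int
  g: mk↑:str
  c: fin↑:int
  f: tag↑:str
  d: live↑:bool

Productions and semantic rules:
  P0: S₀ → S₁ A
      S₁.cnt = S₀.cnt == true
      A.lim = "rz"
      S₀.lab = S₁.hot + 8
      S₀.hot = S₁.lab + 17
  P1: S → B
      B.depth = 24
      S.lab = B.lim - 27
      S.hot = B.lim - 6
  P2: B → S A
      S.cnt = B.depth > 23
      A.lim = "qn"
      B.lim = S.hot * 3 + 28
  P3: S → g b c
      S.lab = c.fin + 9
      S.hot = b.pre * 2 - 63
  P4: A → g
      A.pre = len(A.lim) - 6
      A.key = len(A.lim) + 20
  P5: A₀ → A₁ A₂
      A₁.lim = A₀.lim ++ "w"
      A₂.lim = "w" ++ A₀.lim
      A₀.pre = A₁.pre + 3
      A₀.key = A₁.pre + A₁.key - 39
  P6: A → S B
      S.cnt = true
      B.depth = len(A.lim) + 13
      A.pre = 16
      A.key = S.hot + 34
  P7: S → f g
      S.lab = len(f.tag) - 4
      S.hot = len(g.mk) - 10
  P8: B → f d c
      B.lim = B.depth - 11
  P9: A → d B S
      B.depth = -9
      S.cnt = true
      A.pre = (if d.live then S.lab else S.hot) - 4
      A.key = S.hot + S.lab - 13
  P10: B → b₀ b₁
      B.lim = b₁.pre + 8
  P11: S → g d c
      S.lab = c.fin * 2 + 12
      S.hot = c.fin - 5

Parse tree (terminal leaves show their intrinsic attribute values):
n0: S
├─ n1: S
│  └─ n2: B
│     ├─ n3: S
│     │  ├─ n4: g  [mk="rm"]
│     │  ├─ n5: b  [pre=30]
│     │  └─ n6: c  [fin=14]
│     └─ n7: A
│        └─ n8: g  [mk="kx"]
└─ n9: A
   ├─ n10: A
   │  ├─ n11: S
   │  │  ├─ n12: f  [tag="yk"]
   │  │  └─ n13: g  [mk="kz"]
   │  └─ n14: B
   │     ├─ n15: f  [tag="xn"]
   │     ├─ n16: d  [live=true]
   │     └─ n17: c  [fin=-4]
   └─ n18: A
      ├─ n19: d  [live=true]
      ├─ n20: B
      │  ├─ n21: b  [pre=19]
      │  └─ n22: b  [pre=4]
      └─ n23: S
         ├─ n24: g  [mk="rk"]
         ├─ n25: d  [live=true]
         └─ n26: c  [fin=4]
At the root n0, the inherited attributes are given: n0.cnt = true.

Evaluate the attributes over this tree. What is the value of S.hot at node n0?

1. n0.cnt = true  [given at root]
2. n1.cnt = true  [S₀.cnt == true]
3. n2.depth = 24  [24]
4. n3.cnt = true  [B.depth > 23]
5. n4.mk = "rm"  [terminal]
6. n5.pre = 30  [terminal]
7. n6.fin = 14  [terminal]
8. n3.lab = 23  [c.fin + 9]
9. n3.hot = -3  [b.pre * 2 - 63]
10. n7.lim = "qn"  ["qn"]
11. n8.mk = "kx"  [terminal]
12. n7.pre = -4  [len(A.lim) - 6]
13. n7.key = 22  [len(A.lim) + 20]
14. n2.lim = 19  [S.hot * 3 + 28]
15. n1.lab = -8  [B.lim - 27]
16. n1.hot = 13  [B.lim - 6]
17. n9.lim = "rz"  ["rz"]
18. n10.lim = "rzw"  [A₀.lim ++ "w"]
19. n11.cnt = true  [true]
20. n12.tag = "yk"  [terminal]
21. n13.mk = "kz"  [terminal]
22. n11.lab = -2  [len(f.tag) - 4]
23. n11.hot = -8  [len(g.mk) - 10]
24. n14.depth = 16  [len(A.lim) + 13]
25. n15.tag = "xn"  [terminal]
26. n16.live = true  [terminal]
27. n17.fin = -4  [terminal]
28. n14.lim = 5  [B.depth - 11]
29. n10.pre = 16  [16]
30. n10.key = 26  [S.hot + 34]
31. n18.lim = "wrz"  ["w" ++ A₀.lim]
32. n19.live = true  [terminal]
33. n20.depth = -9  [-9]
34. n21.pre = 19  [terminal]
35. n22.pre = 4  [terminal]
36. n20.lim = 12  [b₁.pre + 8]
37. n23.cnt = true  [true]
38. n24.mk = "rk"  [terminal]
39. n25.live = true  [terminal]
40. n26.fin = 4  [terminal]
41. n23.lab = 20  [c.fin * 2 + 12]
42. n23.hot = -1  [c.fin - 5]
43. n18.pre = 16  [(if d.live then S.lab else S.hot) - 4]
44. n18.key = 6  [S.hot + S.lab - 13]
45. n9.pre = 19  [A₁.pre + 3]
46. n9.key = 3  [A₁.pre + A₁.key - 39]
47. n0.lab = 21  [S₁.hot + 8]
48. n0.hot = 9  [S₁.lab + 17]

9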